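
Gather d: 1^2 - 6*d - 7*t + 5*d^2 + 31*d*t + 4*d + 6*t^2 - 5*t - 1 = 5*d^2 + d*(31*t - 2) + 6*t^2 - 12*t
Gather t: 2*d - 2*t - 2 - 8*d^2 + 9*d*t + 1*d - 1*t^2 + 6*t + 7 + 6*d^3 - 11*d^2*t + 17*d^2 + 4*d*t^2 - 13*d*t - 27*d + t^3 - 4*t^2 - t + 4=6*d^3 + 9*d^2 - 24*d + t^3 + t^2*(4*d - 5) + t*(-11*d^2 - 4*d + 3) + 9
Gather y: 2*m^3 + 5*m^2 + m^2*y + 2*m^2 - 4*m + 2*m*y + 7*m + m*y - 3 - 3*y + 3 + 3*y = 2*m^3 + 7*m^2 + 3*m + y*(m^2 + 3*m)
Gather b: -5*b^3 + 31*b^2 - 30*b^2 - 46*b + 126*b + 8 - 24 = -5*b^3 + b^2 + 80*b - 16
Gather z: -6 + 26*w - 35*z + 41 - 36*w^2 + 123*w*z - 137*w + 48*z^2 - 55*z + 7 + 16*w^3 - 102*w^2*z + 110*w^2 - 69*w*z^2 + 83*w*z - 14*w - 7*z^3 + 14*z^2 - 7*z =16*w^3 + 74*w^2 - 125*w - 7*z^3 + z^2*(62 - 69*w) + z*(-102*w^2 + 206*w - 97) + 42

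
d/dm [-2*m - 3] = -2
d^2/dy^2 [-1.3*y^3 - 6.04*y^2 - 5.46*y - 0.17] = -7.8*y - 12.08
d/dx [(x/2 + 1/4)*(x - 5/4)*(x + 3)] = 3*x^2/2 + 9*x/4 - 23/16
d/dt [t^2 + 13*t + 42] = 2*t + 13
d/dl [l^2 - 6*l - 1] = 2*l - 6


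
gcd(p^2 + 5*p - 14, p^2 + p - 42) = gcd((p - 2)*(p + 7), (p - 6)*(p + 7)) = p + 7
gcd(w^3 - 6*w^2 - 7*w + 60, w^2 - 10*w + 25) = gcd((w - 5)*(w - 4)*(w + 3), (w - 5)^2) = w - 5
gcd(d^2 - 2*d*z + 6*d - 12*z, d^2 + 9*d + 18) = d + 6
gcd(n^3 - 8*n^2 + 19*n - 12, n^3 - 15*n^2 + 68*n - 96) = n^2 - 7*n + 12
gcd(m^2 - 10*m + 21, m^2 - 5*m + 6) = m - 3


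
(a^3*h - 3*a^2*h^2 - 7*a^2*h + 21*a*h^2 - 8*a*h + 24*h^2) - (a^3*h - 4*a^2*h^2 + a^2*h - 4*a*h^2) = a^2*h^2 - 8*a^2*h + 25*a*h^2 - 8*a*h + 24*h^2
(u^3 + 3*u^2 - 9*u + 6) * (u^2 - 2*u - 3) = u^5 + u^4 - 18*u^3 + 15*u^2 + 15*u - 18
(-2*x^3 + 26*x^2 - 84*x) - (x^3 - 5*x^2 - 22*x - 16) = -3*x^3 + 31*x^2 - 62*x + 16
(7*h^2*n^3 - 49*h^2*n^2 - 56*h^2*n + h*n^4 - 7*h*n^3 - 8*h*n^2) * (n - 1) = 7*h^2*n^4 - 56*h^2*n^3 - 7*h^2*n^2 + 56*h^2*n + h*n^5 - 8*h*n^4 - h*n^3 + 8*h*n^2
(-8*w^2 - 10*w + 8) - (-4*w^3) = 4*w^3 - 8*w^2 - 10*w + 8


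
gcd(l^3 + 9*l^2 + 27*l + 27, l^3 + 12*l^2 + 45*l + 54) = l^2 + 6*l + 9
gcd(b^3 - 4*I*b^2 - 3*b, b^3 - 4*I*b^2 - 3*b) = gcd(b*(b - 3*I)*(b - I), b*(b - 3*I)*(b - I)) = b^3 - 4*I*b^2 - 3*b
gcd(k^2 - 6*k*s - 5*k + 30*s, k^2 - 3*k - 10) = k - 5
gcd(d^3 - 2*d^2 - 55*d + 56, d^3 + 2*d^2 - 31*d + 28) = d^2 + 6*d - 7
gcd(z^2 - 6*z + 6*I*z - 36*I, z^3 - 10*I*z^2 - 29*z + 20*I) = 1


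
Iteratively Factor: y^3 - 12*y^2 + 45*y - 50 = (y - 2)*(y^2 - 10*y + 25) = (y - 5)*(y - 2)*(y - 5)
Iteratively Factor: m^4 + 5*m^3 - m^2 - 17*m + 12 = (m + 3)*(m^3 + 2*m^2 - 7*m + 4) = (m + 3)*(m + 4)*(m^2 - 2*m + 1) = (m - 1)*(m + 3)*(m + 4)*(m - 1)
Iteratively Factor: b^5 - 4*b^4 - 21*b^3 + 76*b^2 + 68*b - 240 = (b - 2)*(b^4 - 2*b^3 - 25*b^2 + 26*b + 120) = (b - 3)*(b - 2)*(b^3 + b^2 - 22*b - 40) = (b - 3)*(b - 2)*(b + 2)*(b^2 - b - 20) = (b - 3)*(b - 2)*(b + 2)*(b + 4)*(b - 5)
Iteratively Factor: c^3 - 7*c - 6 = (c - 3)*(c^2 + 3*c + 2) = (c - 3)*(c + 1)*(c + 2)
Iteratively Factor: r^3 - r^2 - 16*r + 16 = (r + 4)*(r^2 - 5*r + 4) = (r - 1)*(r + 4)*(r - 4)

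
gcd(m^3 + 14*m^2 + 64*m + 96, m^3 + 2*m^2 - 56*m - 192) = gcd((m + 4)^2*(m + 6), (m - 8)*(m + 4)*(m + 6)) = m^2 + 10*m + 24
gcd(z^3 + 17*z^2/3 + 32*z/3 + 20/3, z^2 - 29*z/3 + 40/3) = 1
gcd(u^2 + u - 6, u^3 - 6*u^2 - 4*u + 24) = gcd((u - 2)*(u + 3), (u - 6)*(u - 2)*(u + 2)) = u - 2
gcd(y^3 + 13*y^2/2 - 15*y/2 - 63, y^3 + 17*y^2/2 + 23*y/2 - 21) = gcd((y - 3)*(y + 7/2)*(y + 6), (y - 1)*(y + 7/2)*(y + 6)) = y^2 + 19*y/2 + 21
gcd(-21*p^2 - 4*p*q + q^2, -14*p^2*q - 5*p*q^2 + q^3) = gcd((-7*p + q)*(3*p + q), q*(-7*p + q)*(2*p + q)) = 7*p - q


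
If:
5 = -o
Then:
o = -5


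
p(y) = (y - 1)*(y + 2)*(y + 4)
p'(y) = (y - 1)*(y + 2) + (y - 1)*(y + 4) + (y + 2)*(y + 4)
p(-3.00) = 4.00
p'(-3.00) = -1.00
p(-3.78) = 1.87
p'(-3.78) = 7.07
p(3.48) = 101.66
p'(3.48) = 73.13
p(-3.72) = 2.27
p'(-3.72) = 6.32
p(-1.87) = -0.79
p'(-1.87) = -6.21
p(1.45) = 8.46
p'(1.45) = 22.81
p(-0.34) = -8.14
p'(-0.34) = -1.05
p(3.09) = 75.42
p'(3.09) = 61.54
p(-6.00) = -56.00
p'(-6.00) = 50.00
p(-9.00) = -350.00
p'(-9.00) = 155.00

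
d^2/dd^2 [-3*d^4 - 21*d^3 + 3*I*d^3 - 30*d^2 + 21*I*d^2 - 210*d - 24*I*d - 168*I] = -36*d^2 - 18*d*(7 - I) - 60 + 42*I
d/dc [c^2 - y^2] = 2*c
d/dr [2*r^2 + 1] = 4*r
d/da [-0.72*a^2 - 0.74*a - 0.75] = -1.44*a - 0.74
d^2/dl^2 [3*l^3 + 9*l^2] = 18*l + 18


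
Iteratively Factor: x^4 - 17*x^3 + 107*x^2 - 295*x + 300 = (x - 3)*(x^3 - 14*x^2 + 65*x - 100) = (x - 5)*(x - 3)*(x^2 - 9*x + 20) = (x - 5)^2*(x - 3)*(x - 4)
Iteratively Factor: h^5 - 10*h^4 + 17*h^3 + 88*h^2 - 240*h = (h + 3)*(h^4 - 13*h^3 + 56*h^2 - 80*h) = (h - 4)*(h + 3)*(h^3 - 9*h^2 + 20*h) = (h - 4)^2*(h + 3)*(h^2 - 5*h) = h*(h - 4)^2*(h + 3)*(h - 5)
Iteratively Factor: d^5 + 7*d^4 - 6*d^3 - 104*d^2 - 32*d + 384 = (d + 4)*(d^4 + 3*d^3 - 18*d^2 - 32*d + 96) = (d + 4)^2*(d^3 - d^2 - 14*d + 24) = (d - 2)*(d + 4)^2*(d^2 + d - 12) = (d - 3)*(d - 2)*(d + 4)^2*(d + 4)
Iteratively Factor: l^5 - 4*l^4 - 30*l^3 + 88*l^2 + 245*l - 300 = (l + 4)*(l^4 - 8*l^3 + 2*l^2 + 80*l - 75) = (l - 5)*(l + 4)*(l^3 - 3*l^2 - 13*l + 15) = (l - 5)*(l + 3)*(l + 4)*(l^2 - 6*l + 5) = (l - 5)^2*(l + 3)*(l + 4)*(l - 1)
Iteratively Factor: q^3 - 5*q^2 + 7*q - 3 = (q - 1)*(q^2 - 4*q + 3) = (q - 1)^2*(q - 3)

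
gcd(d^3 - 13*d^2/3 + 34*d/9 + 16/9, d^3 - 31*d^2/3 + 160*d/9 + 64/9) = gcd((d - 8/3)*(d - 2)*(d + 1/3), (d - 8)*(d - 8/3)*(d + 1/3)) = d^2 - 7*d/3 - 8/9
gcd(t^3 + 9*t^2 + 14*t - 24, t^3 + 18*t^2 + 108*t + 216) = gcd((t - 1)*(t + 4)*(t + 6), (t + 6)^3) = t + 6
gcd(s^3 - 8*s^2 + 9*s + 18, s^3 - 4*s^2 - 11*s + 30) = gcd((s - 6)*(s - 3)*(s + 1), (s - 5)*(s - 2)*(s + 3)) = 1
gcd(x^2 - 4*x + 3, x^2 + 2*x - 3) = x - 1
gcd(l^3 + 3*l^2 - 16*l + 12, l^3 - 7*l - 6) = 1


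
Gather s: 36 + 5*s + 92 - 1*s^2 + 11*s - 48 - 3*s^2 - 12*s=-4*s^2 + 4*s + 80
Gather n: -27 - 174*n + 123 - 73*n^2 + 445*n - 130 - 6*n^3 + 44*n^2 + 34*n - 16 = -6*n^3 - 29*n^2 + 305*n - 50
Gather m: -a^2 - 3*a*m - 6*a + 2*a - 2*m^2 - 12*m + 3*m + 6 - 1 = -a^2 - 4*a - 2*m^2 + m*(-3*a - 9) + 5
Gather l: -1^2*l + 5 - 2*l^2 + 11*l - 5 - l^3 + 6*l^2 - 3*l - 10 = -l^3 + 4*l^2 + 7*l - 10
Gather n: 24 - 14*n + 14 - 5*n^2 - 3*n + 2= -5*n^2 - 17*n + 40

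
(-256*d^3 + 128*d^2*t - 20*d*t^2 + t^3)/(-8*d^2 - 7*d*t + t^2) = (32*d^2 - 12*d*t + t^2)/(d + t)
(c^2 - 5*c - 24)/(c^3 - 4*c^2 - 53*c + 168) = (c + 3)/(c^2 + 4*c - 21)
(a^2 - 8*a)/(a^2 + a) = (a - 8)/(a + 1)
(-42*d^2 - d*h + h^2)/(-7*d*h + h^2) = (6*d + h)/h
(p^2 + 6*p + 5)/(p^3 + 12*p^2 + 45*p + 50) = (p + 1)/(p^2 + 7*p + 10)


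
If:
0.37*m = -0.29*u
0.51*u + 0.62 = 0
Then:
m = 0.95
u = -1.22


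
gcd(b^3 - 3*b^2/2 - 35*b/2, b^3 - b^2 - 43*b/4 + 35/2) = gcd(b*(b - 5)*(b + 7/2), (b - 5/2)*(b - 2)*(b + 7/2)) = b + 7/2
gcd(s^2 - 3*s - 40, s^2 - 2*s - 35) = s + 5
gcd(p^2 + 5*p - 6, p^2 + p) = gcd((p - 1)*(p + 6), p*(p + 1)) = 1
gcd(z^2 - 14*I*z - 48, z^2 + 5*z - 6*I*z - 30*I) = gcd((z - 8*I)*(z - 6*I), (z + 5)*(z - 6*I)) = z - 6*I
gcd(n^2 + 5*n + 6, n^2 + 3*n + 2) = n + 2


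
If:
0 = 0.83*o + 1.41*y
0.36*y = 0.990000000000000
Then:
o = -4.67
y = 2.75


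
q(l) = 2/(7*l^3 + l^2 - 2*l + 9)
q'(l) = 2*(-21*l^2 - 2*l + 2)/(7*l^3 + l^2 - 2*l + 9)^2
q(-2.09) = -0.04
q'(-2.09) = -0.08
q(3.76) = 0.01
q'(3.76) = -0.00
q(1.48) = 0.06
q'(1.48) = -0.10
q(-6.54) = -0.00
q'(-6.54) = -0.00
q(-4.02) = -0.00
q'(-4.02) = -0.00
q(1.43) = 0.07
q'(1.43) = -0.11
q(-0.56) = 0.22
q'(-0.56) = -0.08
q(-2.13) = -0.04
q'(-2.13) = -0.07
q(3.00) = 0.01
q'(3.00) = -0.00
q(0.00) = 0.22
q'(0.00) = 0.05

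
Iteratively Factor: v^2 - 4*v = (v - 4)*(v)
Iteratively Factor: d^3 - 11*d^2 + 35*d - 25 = (d - 5)*(d^2 - 6*d + 5) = (d - 5)*(d - 1)*(d - 5)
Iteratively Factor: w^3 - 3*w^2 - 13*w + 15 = (w + 3)*(w^2 - 6*w + 5) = (w - 1)*(w + 3)*(w - 5)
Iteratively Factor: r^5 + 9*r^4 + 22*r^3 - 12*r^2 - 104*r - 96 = (r + 4)*(r^4 + 5*r^3 + 2*r^2 - 20*r - 24) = (r + 2)*(r + 4)*(r^3 + 3*r^2 - 4*r - 12) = (r - 2)*(r + 2)*(r + 4)*(r^2 + 5*r + 6) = (r - 2)*(r + 2)*(r + 3)*(r + 4)*(r + 2)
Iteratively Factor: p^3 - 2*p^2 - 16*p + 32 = (p - 4)*(p^2 + 2*p - 8) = (p - 4)*(p - 2)*(p + 4)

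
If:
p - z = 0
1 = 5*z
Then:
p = 1/5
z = 1/5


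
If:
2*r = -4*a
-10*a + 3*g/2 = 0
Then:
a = -r/2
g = -10*r/3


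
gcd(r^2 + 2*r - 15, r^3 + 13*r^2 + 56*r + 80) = r + 5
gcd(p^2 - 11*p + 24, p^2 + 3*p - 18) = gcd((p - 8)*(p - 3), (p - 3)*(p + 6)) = p - 3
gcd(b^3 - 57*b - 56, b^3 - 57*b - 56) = b^3 - 57*b - 56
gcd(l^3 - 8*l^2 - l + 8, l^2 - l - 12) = 1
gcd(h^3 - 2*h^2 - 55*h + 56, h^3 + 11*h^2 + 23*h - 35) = h^2 + 6*h - 7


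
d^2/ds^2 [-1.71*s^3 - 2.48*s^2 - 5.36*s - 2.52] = -10.26*s - 4.96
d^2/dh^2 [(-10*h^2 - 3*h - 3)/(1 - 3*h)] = 92/(27*h^3 - 27*h^2 + 9*h - 1)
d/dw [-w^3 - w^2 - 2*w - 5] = -3*w^2 - 2*w - 2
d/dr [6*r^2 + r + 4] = 12*r + 1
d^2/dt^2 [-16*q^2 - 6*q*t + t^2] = 2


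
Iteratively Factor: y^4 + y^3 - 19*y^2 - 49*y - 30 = (y + 2)*(y^3 - y^2 - 17*y - 15) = (y + 1)*(y + 2)*(y^2 - 2*y - 15) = (y + 1)*(y + 2)*(y + 3)*(y - 5)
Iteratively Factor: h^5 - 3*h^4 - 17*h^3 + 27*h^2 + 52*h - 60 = (h - 2)*(h^4 - h^3 - 19*h^2 - 11*h + 30) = (h - 5)*(h - 2)*(h^3 + 4*h^2 + h - 6) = (h - 5)*(h - 2)*(h + 3)*(h^2 + h - 2) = (h - 5)*(h - 2)*(h - 1)*(h + 3)*(h + 2)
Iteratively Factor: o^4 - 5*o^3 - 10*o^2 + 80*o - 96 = (o - 2)*(o^3 - 3*o^2 - 16*o + 48) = (o - 4)*(o - 2)*(o^2 + o - 12) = (o - 4)*(o - 2)*(o + 4)*(o - 3)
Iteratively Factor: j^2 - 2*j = (j - 2)*(j)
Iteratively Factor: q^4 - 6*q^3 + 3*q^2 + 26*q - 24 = (q - 4)*(q^3 - 2*q^2 - 5*q + 6) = (q - 4)*(q + 2)*(q^2 - 4*q + 3) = (q - 4)*(q - 1)*(q + 2)*(q - 3)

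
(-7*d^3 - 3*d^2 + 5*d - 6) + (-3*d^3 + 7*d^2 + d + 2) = -10*d^3 + 4*d^2 + 6*d - 4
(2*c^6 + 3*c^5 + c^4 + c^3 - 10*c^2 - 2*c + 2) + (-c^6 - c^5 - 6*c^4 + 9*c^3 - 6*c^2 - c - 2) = c^6 + 2*c^5 - 5*c^4 + 10*c^3 - 16*c^2 - 3*c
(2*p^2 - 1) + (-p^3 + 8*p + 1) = -p^3 + 2*p^2 + 8*p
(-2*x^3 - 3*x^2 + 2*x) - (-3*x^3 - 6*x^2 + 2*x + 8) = x^3 + 3*x^2 - 8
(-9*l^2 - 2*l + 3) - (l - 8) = -9*l^2 - 3*l + 11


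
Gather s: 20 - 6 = 14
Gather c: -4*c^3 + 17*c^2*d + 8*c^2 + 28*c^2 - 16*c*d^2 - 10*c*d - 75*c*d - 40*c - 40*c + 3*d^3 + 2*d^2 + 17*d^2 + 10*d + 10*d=-4*c^3 + c^2*(17*d + 36) + c*(-16*d^2 - 85*d - 80) + 3*d^3 + 19*d^2 + 20*d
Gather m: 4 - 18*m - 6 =-18*m - 2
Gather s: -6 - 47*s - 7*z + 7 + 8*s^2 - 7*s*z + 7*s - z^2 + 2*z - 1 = 8*s^2 + s*(-7*z - 40) - z^2 - 5*z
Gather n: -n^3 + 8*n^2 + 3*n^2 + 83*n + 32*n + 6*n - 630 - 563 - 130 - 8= -n^3 + 11*n^2 + 121*n - 1331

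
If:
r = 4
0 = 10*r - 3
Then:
No Solution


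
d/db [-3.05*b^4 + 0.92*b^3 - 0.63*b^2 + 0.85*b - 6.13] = -12.2*b^3 + 2.76*b^2 - 1.26*b + 0.85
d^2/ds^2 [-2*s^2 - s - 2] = -4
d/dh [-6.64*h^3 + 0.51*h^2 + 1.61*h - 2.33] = -19.92*h^2 + 1.02*h + 1.61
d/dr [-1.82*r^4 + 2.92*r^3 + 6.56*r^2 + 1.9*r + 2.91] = -7.28*r^3 + 8.76*r^2 + 13.12*r + 1.9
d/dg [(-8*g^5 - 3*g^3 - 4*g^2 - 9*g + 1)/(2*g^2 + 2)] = (-24*g^6 - 43*g^4 - 10*g - 9)/(2*(g^4 + 2*g^2 + 1))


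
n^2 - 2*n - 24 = (n - 6)*(n + 4)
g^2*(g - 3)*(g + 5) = g^4 + 2*g^3 - 15*g^2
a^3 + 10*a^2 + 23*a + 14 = (a + 1)*(a + 2)*(a + 7)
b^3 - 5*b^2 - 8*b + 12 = (b - 6)*(b - 1)*(b + 2)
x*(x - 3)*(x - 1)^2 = x^4 - 5*x^3 + 7*x^2 - 3*x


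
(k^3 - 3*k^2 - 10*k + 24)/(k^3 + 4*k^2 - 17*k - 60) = (k - 2)/(k + 5)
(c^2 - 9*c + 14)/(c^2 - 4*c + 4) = (c - 7)/(c - 2)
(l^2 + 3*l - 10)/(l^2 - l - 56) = (-l^2 - 3*l + 10)/(-l^2 + l + 56)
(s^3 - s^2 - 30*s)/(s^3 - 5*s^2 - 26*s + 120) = s/(s - 4)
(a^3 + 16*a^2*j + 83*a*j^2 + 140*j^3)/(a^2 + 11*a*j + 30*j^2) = (a^2 + 11*a*j + 28*j^2)/(a + 6*j)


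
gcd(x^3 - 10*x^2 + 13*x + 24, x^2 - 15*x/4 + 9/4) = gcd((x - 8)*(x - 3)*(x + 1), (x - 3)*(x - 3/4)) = x - 3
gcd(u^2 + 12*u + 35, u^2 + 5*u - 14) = u + 7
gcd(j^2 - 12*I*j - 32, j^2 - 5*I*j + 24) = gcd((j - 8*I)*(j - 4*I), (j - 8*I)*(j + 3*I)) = j - 8*I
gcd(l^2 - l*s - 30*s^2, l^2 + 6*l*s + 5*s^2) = l + 5*s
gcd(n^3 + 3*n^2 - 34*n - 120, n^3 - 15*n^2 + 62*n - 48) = n - 6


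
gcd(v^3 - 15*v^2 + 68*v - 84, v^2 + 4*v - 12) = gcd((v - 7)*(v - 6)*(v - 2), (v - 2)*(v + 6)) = v - 2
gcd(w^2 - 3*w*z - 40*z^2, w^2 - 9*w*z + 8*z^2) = -w + 8*z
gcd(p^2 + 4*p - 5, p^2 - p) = p - 1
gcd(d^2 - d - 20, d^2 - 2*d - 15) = d - 5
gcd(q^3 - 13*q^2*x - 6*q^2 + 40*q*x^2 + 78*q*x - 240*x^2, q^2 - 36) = q - 6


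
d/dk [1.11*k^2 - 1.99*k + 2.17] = 2.22*k - 1.99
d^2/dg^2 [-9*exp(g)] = -9*exp(g)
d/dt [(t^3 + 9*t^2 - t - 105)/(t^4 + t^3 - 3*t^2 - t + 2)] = (-t^5 - 19*t^4 - 28*t^3 + 392*t^2 + 701*t + 107)/(t^7 + 3*t^6 - 2*t^5 - 10*t^4 + t^3 + 11*t^2 - 4)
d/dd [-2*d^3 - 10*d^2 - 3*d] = -6*d^2 - 20*d - 3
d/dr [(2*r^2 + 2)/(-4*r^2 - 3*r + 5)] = 6*(-r^2 + 6*r + 1)/(16*r^4 + 24*r^3 - 31*r^2 - 30*r + 25)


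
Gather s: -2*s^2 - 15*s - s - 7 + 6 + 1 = -2*s^2 - 16*s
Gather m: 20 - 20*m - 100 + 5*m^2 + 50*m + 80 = 5*m^2 + 30*m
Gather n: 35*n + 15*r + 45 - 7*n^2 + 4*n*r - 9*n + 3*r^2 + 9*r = -7*n^2 + n*(4*r + 26) + 3*r^2 + 24*r + 45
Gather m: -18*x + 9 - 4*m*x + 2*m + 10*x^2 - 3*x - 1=m*(2 - 4*x) + 10*x^2 - 21*x + 8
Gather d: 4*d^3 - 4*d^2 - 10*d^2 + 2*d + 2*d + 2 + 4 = 4*d^3 - 14*d^2 + 4*d + 6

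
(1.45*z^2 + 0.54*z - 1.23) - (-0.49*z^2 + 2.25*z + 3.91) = 1.94*z^2 - 1.71*z - 5.14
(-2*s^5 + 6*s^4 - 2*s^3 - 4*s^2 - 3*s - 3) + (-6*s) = -2*s^5 + 6*s^4 - 2*s^3 - 4*s^2 - 9*s - 3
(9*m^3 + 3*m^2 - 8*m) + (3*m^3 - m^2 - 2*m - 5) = 12*m^3 + 2*m^2 - 10*m - 5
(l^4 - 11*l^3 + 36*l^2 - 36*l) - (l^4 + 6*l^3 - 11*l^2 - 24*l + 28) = -17*l^3 + 47*l^2 - 12*l - 28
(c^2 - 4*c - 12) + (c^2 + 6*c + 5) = 2*c^2 + 2*c - 7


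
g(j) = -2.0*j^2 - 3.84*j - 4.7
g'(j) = -4.0*j - 3.84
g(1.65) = -16.48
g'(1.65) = -10.44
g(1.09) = -11.26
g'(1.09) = -8.20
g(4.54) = -63.36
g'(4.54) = -22.00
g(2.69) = -29.50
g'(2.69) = -14.60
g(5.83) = -95.06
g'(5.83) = -27.16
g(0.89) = -9.70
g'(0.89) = -7.40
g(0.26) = -5.83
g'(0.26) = -4.88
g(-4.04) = -21.83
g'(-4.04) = 12.32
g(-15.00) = -397.10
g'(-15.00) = 56.16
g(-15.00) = -397.10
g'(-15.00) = 56.16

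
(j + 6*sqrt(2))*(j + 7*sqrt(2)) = j^2 + 13*sqrt(2)*j + 84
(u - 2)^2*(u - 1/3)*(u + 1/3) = u^4 - 4*u^3 + 35*u^2/9 + 4*u/9 - 4/9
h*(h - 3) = h^2 - 3*h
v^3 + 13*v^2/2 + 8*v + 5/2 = (v + 1/2)*(v + 1)*(v + 5)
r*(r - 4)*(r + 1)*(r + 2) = r^4 - r^3 - 10*r^2 - 8*r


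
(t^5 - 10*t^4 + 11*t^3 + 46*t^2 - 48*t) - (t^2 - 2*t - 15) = t^5 - 10*t^4 + 11*t^3 + 45*t^2 - 46*t + 15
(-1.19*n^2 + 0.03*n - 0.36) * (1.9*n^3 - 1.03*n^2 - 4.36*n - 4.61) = -2.261*n^5 + 1.2827*n^4 + 4.4735*n^3 + 5.7259*n^2 + 1.4313*n + 1.6596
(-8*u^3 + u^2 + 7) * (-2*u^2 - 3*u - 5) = 16*u^5 + 22*u^4 + 37*u^3 - 19*u^2 - 21*u - 35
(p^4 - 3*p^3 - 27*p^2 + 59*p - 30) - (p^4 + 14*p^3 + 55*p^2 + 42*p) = -17*p^3 - 82*p^2 + 17*p - 30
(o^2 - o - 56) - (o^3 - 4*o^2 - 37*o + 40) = -o^3 + 5*o^2 + 36*o - 96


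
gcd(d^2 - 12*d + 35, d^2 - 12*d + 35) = d^2 - 12*d + 35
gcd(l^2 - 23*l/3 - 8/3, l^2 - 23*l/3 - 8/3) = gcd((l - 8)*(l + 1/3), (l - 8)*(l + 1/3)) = l^2 - 23*l/3 - 8/3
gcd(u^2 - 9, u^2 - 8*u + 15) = u - 3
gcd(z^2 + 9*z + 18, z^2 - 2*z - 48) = z + 6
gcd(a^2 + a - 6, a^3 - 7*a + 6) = a^2 + a - 6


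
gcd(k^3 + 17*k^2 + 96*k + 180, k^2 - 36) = k + 6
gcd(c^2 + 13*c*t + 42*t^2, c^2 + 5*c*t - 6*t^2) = c + 6*t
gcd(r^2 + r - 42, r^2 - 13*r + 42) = r - 6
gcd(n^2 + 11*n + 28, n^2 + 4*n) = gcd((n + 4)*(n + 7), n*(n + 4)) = n + 4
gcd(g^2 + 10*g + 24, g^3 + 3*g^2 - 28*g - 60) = g + 6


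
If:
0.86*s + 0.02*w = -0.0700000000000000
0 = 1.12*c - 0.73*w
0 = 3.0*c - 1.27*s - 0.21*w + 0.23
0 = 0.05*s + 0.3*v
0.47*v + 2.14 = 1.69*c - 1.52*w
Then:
No Solution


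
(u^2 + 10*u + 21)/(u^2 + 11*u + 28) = (u + 3)/(u + 4)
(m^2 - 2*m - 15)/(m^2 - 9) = (m - 5)/(m - 3)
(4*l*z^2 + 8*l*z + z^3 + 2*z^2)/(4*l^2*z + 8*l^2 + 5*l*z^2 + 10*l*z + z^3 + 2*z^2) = z/(l + z)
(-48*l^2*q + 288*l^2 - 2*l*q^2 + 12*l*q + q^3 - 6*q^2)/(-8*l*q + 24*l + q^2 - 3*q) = (6*l*q - 36*l + q^2 - 6*q)/(q - 3)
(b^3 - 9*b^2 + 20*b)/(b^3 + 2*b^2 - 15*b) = (b^2 - 9*b + 20)/(b^2 + 2*b - 15)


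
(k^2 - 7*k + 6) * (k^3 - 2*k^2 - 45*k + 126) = k^5 - 9*k^4 - 25*k^3 + 429*k^2 - 1152*k + 756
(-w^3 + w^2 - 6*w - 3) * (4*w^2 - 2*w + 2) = -4*w^5 + 6*w^4 - 28*w^3 + 2*w^2 - 6*w - 6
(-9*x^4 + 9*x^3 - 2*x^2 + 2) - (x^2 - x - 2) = -9*x^4 + 9*x^3 - 3*x^2 + x + 4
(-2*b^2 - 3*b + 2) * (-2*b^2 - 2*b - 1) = 4*b^4 + 10*b^3 + 4*b^2 - b - 2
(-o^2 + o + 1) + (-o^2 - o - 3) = -2*o^2 - 2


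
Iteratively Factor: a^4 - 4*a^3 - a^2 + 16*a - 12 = (a - 2)*(a^3 - 2*a^2 - 5*a + 6) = (a - 2)*(a - 1)*(a^2 - a - 6) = (a - 2)*(a - 1)*(a + 2)*(a - 3)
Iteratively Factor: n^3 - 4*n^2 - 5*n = (n)*(n^2 - 4*n - 5) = n*(n - 5)*(n + 1)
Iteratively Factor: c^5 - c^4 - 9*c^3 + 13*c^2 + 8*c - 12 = (c + 1)*(c^4 - 2*c^3 - 7*c^2 + 20*c - 12) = (c + 1)*(c + 3)*(c^3 - 5*c^2 + 8*c - 4) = (c - 1)*(c + 1)*(c + 3)*(c^2 - 4*c + 4) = (c - 2)*(c - 1)*(c + 1)*(c + 3)*(c - 2)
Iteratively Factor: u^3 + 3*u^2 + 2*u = (u)*(u^2 + 3*u + 2) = u*(u + 1)*(u + 2)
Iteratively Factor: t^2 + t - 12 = (t - 3)*(t + 4)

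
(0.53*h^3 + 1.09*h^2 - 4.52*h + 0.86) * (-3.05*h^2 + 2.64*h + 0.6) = -1.6165*h^5 - 1.9253*h^4 + 16.9816*h^3 - 13.9018*h^2 - 0.4416*h + 0.516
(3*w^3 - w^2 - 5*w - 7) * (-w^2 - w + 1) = -3*w^5 - 2*w^4 + 9*w^3 + 11*w^2 + 2*w - 7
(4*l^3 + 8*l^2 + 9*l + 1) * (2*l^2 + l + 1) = 8*l^5 + 20*l^4 + 30*l^3 + 19*l^2 + 10*l + 1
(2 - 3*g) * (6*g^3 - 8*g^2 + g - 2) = -18*g^4 + 36*g^3 - 19*g^2 + 8*g - 4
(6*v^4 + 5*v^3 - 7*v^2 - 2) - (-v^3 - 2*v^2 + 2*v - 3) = 6*v^4 + 6*v^3 - 5*v^2 - 2*v + 1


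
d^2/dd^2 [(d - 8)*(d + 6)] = 2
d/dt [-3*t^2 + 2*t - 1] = 2 - 6*t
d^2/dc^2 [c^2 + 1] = 2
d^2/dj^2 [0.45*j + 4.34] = 0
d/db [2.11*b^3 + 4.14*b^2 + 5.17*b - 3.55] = 6.33*b^2 + 8.28*b + 5.17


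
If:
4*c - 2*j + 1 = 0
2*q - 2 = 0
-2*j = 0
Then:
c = -1/4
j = 0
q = 1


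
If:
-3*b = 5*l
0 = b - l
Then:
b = 0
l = 0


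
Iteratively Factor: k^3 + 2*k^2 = (k)*(k^2 + 2*k) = k*(k + 2)*(k)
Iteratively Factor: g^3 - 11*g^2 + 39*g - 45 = (g - 3)*(g^2 - 8*g + 15) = (g - 3)^2*(g - 5)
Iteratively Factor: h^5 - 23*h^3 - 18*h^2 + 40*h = (h - 5)*(h^4 + 5*h^3 + 2*h^2 - 8*h) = h*(h - 5)*(h^3 + 5*h^2 + 2*h - 8) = h*(h - 5)*(h - 1)*(h^2 + 6*h + 8) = h*(h - 5)*(h - 1)*(h + 4)*(h + 2)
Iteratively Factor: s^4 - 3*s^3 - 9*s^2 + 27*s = (s + 3)*(s^3 - 6*s^2 + 9*s) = s*(s + 3)*(s^2 - 6*s + 9) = s*(s - 3)*(s + 3)*(s - 3)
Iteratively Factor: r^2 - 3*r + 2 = (r - 1)*(r - 2)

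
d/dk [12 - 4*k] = -4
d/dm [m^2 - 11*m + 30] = 2*m - 11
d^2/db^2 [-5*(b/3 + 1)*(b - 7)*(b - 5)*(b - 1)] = -20*b^2 + 100*b - 80/3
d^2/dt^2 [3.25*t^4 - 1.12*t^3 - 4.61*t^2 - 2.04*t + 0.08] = 39.0*t^2 - 6.72*t - 9.22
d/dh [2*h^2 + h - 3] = 4*h + 1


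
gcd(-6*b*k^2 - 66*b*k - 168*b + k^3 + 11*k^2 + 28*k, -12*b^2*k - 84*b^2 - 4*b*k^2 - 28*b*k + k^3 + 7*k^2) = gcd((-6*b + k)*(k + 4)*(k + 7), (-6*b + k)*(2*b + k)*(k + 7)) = 6*b*k + 42*b - k^2 - 7*k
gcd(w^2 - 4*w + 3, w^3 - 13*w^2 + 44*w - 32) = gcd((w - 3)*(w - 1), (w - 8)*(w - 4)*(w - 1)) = w - 1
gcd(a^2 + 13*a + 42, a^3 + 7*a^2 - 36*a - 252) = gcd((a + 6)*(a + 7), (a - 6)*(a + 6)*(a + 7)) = a^2 + 13*a + 42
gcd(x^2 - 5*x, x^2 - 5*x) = x^2 - 5*x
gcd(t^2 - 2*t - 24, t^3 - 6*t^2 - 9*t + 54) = t - 6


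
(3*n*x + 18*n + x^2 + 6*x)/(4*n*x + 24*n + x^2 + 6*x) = (3*n + x)/(4*n + x)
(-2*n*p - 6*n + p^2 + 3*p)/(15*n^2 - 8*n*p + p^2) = (-2*n*p - 6*n + p^2 + 3*p)/(15*n^2 - 8*n*p + p^2)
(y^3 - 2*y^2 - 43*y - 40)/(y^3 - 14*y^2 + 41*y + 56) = (y + 5)/(y - 7)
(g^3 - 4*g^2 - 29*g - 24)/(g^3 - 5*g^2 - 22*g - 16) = (g + 3)/(g + 2)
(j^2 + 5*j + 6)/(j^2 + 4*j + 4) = (j + 3)/(j + 2)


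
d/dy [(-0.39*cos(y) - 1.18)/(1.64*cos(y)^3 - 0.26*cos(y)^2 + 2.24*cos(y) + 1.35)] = (-1.2792*cos(y)^3 - 5.7042*cos(y)^2 + 0.6136*cos(y) - 2.1167)*sin(y)/(2.6896*cos(y)^6 - 0.8528*cos(y)^5 + 7.4148*cos(y)^4 + 3.2632*cos(y)^3 + 4.3156*cos(y)^2 + 6.048*cos(y) + 1.8225)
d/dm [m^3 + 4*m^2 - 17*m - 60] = 3*m^2 + 8*m - 17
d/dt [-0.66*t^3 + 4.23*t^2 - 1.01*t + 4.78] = -1.98*t^2 + 8.46*t - 1.01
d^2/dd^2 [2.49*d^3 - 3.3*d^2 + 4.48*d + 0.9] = 14.94*d - 6.6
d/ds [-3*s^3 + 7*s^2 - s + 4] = -9*s^2 + 14*s - 1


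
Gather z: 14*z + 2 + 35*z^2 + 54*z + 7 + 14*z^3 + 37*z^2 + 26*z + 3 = 14*z^3 + 72*z^2 + 94*z + 12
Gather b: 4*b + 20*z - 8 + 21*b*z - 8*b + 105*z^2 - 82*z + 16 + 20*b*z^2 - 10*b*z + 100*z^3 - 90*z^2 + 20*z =b*(20*z^2 + 11*z - 4) + 100*z^3 + 15*z^2 - 42*z + 8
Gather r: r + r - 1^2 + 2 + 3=2*r + 4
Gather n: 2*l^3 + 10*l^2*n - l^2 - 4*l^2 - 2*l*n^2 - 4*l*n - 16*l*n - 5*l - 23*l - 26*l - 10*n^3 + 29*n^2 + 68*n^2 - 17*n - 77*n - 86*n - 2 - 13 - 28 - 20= 2*l^3 - 5*l^2 - 54*l - 10*n^3 + n^2*(97 - 2*l) + n*(10*l^2 - 20*l - 180) - 63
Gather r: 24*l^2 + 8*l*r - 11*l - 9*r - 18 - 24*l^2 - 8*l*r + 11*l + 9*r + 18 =0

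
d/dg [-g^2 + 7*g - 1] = 7 - 2*g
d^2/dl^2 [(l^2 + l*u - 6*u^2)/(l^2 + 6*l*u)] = 2*u*(-5*l^3 - 18*l^2*u - 108*l*u^2 - 216*u^3)/(l^3*(l^3 + 18*l^2*u + 108*l*u^2 + 216*u^3))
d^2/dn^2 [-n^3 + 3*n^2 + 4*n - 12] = 6 - 6*n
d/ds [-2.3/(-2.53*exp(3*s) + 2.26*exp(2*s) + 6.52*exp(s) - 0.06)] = (-17.457*exp(2*s) + 10.396*exp(s) + 14.996)*exp(s)/(2.53*exp(3*s) - 2.26*exp(2*s) - 6.52*exp(s) + 0.06)^2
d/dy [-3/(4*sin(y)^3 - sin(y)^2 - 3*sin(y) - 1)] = -(12*sin(2*y) + 36*cos(3*y))/(2*sin(3*y) - cos(2*y) + 3)^2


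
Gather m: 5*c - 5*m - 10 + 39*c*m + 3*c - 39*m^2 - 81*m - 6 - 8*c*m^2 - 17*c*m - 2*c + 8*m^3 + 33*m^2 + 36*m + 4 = 6*c + 8*m^3 + m^2*(-8*c - 6) + m*(22*c - 50) - 12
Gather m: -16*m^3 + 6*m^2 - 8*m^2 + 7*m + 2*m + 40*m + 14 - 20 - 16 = -16*m^3 - 2*m^2 + 49*m - 22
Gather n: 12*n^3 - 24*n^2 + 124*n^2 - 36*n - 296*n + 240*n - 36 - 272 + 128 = 12*n^3 + 100*n^2 - 92*n - 180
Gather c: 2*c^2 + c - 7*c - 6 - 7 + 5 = 2*c^2 - 6*c - 8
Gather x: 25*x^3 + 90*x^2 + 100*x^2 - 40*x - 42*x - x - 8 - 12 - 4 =25*x^3 + 190*x^2 - 83*x - 24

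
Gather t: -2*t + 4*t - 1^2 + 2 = 2*t + 1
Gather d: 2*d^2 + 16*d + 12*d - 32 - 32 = 2*d^2 + 28*d - 64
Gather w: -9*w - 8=-9*w - 8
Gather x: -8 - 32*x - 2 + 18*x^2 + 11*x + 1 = 18*x^2 - 21*x - 9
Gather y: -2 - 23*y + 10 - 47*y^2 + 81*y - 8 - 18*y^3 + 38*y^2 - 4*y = -18*y^3 - 9*y^2 + 54*y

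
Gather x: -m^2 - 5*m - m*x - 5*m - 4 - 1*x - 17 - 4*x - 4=-m^2 - 10*m + x*(-m - 5) - 25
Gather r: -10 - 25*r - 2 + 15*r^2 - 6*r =15*r^2 - 31*r - 12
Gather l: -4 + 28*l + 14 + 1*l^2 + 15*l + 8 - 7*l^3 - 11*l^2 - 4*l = -7*l^3 - 10*l^2 + 39*l + 18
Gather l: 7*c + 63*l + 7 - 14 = 7*c + 63*l - 7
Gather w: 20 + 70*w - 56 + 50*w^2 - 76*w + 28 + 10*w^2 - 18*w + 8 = 60*w^2 - 24*w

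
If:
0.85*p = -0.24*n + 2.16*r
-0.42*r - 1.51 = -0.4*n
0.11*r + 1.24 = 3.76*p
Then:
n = 4.44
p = 0.35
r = 0.63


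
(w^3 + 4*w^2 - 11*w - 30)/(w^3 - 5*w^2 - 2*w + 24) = (w + 5)/(w - 4)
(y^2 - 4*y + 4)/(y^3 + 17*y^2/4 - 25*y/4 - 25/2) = 4*(y - 2)/(4*y^2 + 25*y + 25)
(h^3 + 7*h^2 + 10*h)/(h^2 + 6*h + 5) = h*(h + 2)/(h + 1)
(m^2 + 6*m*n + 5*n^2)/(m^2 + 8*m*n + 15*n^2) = (m + n)/(m + 3*n)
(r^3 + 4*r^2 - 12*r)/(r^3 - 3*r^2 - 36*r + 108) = r*(r - 2)/(r^2 - 9*r + 18)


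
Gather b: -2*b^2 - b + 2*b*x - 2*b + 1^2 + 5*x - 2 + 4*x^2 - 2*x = -2*b^2 + b*(2*x - 3) + 4*x^2 + 3*x - 1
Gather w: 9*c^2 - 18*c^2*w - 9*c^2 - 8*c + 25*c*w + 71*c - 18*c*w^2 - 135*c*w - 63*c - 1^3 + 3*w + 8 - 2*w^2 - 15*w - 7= w^2*(-18*c - 2) + w*(-18*c^2 - 110*c - 12)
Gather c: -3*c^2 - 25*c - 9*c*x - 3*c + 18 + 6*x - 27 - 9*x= -3*c^2 + c*(-9*x - 28) - 3*x - 9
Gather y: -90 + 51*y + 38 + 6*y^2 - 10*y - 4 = 6*y^2 + 41*y - 56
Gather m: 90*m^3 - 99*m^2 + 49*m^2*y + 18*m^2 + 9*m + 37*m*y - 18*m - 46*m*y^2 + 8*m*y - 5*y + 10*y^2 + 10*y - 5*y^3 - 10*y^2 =90*m^3 + m^2*(49*y - 81) + m*(-46*y^2 + 45*y - 9) - 5*y^3 + 5*y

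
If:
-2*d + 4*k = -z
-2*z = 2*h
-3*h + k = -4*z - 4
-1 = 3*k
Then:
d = -13/14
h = 11/21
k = -1/3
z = -11/21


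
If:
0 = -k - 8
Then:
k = -8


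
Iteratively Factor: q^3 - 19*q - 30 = (q - 5)*(q^2 + 5*q + 6) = (q - 5)*(q + 2)*(q + 3)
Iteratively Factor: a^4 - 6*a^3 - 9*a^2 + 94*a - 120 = (a + 4)*(a^3 - 10*a^2 + 31*a - 30) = (a - 5)*(a + 4)*(a^2 - 5*a + 6) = (a - 5)*(a - 2)*(a + 4)*(a - 3)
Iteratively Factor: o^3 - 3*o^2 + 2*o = (o - 1)*(o^2 - 2*o) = (o - 2)*(o - 1)*(o)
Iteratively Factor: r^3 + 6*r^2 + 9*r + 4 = (r + 1)*(r^2 + 5*r + 4) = (r + 1)^2*(r + 4)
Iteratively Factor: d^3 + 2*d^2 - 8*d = (d + 4)*(d^2 - 2*d) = d*(d + 4)*(d - 2)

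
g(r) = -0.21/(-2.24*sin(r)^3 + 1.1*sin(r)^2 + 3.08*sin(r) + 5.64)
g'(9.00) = -0.01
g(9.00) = -0.03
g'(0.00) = 0.02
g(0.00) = -0.04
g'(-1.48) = -0.00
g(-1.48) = -0.04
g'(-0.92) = -0.01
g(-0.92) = -0.04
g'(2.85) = -0.01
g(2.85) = -0.03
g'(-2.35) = 0.01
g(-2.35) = -0.04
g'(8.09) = 0.00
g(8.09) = -0.03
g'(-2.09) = 0.01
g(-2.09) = -0.04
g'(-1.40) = -0.01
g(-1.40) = -0.04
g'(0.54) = 0.01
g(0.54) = -0.03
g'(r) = -0.21*(6.72*sin(r)^2*cos(r) - 2.2*sin(r)*cos(r) - 3.08*cos(r))/(-2.24*sin(r)^3 + 1.1*sin(r)^2 + 3.08*sin(r) + 5.64)^2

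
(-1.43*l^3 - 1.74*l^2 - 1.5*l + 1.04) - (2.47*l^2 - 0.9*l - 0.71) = -1.43*l^3 - 4.21*l^2 - 0.6*l + 1.75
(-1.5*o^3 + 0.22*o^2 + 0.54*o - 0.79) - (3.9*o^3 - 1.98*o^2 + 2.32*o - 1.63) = -5.4*o^3 + 2.2*o^2 - 1.78*o + 0.84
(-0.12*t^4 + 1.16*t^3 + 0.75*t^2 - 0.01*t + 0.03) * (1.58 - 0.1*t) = 0.012*t^5 - 0.3056*t^4 + 1.7578*t^3 + 1.186*t^2 - 0.0188*t + 0.0474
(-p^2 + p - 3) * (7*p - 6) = -7*p^3 + 13*p^2 - 27*p + 18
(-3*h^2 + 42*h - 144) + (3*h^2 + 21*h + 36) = 63*h - 108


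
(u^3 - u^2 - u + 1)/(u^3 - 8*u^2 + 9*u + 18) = (u^2 - 2*u + 1)/(u^2 - 9*u + 18)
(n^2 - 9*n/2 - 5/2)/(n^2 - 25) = (n + 1/2)/(n + 5)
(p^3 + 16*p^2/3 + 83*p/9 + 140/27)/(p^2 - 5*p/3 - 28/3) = (p^2 + 3*p + 20/9)/(p - 4)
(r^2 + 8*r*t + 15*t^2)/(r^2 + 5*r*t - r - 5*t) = (r + 3*t)/(r - 1)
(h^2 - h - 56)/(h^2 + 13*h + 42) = (h - 8)/(h + 6)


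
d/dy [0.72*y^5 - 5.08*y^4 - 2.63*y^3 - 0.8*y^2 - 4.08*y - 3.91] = 3.6*y^4 - 20.32*y^3 - 7.89*y^2 - 1.6*y - 4.08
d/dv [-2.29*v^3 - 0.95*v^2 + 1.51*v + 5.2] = -6.87*v^2 - 1.9*v + 1.51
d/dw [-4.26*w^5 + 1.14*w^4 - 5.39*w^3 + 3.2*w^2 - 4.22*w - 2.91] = -21.3*w^4 + 4.56*w^3 - 16.17*w^2 + 6.4*w - 4.22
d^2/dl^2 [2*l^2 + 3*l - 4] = 4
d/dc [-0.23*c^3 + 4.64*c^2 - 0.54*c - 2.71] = -0.69*c^2 + 9.28*c - 0.54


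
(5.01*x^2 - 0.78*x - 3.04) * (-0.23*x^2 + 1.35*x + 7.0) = -1.1523*x^4 + 6.9429*x^3 + 34.7162*x^2 - 9.564*x - 21.28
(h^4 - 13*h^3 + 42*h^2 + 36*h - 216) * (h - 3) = h^5 - 16*h^4 + 81*h^3 - 90*h^2 - 324*h + 648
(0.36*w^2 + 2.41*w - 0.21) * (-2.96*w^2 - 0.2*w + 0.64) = -1.0656*w^4 - 7.2056*w^3 + 0.37*w^2 + 1.5844*w - 0.1344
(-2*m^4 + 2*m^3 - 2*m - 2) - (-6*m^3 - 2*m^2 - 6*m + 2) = -2*m^4 + 8*m^3 + 2*m^2 + 4*m - 4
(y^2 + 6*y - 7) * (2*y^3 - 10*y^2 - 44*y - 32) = 2*y^5 + 2*y^4 - 118*y^3 - 226*y^2 + 116*y + 224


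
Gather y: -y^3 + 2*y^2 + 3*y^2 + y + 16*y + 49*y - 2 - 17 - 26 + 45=-y^3 + 5*y^2 + 66*y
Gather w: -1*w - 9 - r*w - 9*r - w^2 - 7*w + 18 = -9*r - w^2 + w*(-r - 8) + 9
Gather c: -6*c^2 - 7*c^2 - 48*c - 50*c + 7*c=-13*c^2 - 91*c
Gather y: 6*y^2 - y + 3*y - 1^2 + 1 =6*y^2 + 2*y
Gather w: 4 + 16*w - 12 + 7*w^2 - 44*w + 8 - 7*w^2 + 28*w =0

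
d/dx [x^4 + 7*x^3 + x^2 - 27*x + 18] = 4*x^3 + 21*x^2 + 2*x - 27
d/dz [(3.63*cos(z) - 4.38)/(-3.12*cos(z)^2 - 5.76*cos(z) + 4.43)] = (-11.3256*cos(z)^2 + 27.3312*cos(z) + 9.1479)*sin(z)/(9.7344*cos(z)^4 + 35.9424*cos(z)^3 + 5.5344*cos(z)^2 - 51.0336*cos(z) + 19.6249)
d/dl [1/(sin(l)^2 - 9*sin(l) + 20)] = (9 - 2*sin(l))*cos(l)/(sin(l)^2 - 9*sin(l) + 20)^2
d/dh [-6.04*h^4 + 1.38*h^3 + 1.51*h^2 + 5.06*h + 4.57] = -24.16*h^3 + 4.14*h^2 + 3.02*h + 5.06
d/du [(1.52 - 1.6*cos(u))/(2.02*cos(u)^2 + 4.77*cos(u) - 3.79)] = (-3.232*cos(u)^2 + 6.1408*cos(u) + 1.1864)*sin(u)/(4.0804*cos(u)^4 + 19.2708*cos(u)^3 + 7.4413*cos(u)^2 - 36.1566*cos(u) + 14.3641)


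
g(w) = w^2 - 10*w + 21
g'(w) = 2*w - 10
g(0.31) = 18.00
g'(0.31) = -9.38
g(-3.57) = 69.44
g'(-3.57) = -17.14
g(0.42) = 16.98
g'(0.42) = -9.16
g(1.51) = 8.18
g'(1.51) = -6.98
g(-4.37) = 83.80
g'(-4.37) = -18.74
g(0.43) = 16.88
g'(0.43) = -9.14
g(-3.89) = 75.03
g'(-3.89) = -17.78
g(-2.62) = 54.06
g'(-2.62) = -15.24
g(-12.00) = 285.00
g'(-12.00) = -34.00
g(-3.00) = 60.00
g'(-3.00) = -16.00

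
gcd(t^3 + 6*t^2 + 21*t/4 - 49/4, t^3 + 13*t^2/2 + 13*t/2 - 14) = t^2 + 5*t/2 - 7/2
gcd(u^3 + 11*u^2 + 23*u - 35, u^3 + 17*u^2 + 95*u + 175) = u^2 + 12*u + 35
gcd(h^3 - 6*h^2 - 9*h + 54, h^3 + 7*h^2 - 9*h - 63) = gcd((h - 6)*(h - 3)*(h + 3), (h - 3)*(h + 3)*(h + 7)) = h^2 - 9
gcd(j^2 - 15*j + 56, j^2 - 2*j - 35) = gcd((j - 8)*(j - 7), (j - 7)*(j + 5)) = j - 7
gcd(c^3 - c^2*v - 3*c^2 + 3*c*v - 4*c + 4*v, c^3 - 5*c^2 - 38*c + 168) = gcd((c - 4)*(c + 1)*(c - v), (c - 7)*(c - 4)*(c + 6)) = c - 4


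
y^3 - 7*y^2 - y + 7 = (y - 7)*(y - 1)*(y + 1)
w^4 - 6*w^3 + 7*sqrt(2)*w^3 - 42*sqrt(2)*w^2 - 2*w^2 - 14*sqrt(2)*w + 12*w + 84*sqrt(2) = (w - 6)*(w - sqrt(2))*(w + sqrt(2))*(w + 7*sqrt(2))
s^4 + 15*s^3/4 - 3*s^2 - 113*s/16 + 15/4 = (s - 5/4)*(s - 1/2)*(s + 3/2)*(s + 4)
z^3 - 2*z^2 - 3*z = z*(z - 3)*(z + 1)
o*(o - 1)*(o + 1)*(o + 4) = o^4 + 4*o^3 - o^2 - 4*o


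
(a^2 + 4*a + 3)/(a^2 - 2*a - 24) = (a^2 + 4*a + 3)/(a^2 - 2*a - 24)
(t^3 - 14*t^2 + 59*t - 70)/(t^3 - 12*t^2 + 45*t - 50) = (t - 7)/(t - 5)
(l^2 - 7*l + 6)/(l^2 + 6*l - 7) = (l - 6)/(l + 7)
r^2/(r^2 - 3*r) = r/(r - 3)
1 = 1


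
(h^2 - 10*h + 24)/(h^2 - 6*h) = (h - 4)/h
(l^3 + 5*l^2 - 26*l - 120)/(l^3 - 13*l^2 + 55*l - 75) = (l^2 + 10*l + 24)/(l^2 - 8*l + 15)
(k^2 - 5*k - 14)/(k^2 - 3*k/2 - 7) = 2*(k - 7)/(2*k - 7)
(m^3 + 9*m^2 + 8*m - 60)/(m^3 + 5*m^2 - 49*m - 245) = (m^2 + 4*m - 12)/(m^2 - 49)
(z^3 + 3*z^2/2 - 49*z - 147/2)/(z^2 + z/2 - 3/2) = (z^2 - 49)/(z - 1)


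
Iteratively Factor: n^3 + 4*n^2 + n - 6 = (n + 2)*(n^2 + 2*n - 3) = (n - 1)*(n + 2)*(n + 3)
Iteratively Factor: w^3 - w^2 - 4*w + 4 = (w - 1)*(w^2 - 4) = (w - 1)*(w + 2)*(w - 2)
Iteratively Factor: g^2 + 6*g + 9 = (g + 3)*(g + 3)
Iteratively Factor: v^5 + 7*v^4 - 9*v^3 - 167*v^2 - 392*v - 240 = (v + 4)*(v^4 + 3*v^3 - 21*v^2 - 83*v - 60) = (v + 1)*(v + 4)*(v^3 + 2*v^2 - 23*v - 60) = (v + 1)*(v + 4)^2*(v^2 - 2*v - 15) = (v - 5)*(v + 1)*(v + 4)^2*(v + 3)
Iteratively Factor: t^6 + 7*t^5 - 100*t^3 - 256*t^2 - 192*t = (t + 4)*(t^5 + 3*t^4 - 12*t^3 - 52*t^2 - 48*t) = (t - 4)*(t + 4)*(t^4 + 7*t^3 + 16*t^2 + 12*t) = (t - 4)*(t + 2)*(t + 4)*(t^3 + 5*t^2 + 6*t) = (t - 4)*(t + 2)*(t + 3)*(t + 4)*(t^2 + 2*t) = (t - 4)*(t + 2)^2*(t + 3)*(t + 4)*(t)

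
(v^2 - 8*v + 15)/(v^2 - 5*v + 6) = (v - 5)/(v - 2)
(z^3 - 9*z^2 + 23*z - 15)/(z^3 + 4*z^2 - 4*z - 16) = (z^3 - 9*z^2 + 23*z - 15)/(z^3 + 4*z^2 - 4*z - 16)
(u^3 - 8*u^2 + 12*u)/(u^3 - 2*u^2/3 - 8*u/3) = 3*(u - 6)/(3*u + 4)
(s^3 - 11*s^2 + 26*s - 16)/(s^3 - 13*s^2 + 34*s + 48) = (s^2 - 3*s + 2)/(s^2 - 5*s - 6)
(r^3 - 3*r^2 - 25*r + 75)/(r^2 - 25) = r - 3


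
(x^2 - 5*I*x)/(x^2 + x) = (x - 5*I)/(x + 1)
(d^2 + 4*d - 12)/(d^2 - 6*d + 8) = (d + 6)/(d - 4)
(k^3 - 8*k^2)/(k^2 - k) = k*(k - 8)/(k - 1)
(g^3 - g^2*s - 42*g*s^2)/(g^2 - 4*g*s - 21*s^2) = g*(g + 6*s)/(g + 3*s)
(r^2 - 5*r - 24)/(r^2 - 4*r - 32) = (r + 3)/(r + 4)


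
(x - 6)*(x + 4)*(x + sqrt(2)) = x^3 - 2*x^2 + sqrt(2)*x^2 - 24*x - 2*sqrt(2)*x - 24*sqrt(2)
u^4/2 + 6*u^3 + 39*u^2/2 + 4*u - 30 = (u/2 + 1)*(u - 1)*(u + 5)*(u + 6)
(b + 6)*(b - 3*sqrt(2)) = b^2 - 3*sqrt(2)*b + 6*b - 18*sqrt(2)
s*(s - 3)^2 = s^3 - 6*s^2 + 9*s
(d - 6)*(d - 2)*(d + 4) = d^3 - 4*d^2 - 20*d + 48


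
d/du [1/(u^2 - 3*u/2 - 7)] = 2*(3 - 4*u)/(-2*u^2 + 3*u + 14)^2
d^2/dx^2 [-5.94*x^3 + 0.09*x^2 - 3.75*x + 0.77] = 0.18 - 35.64*x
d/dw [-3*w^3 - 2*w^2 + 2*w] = -9*w^2 - 4*w + 2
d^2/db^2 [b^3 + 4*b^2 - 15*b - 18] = 6*b + 8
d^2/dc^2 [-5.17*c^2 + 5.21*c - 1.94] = -10.3400000000000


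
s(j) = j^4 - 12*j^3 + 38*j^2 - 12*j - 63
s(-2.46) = 411.75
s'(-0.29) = -37.17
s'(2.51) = 15.21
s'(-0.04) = -15.10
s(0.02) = -63.22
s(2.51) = -3.78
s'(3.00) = 0.00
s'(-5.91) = -2544.27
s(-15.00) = 99792.00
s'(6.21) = 29.58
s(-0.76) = -26.33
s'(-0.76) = -92.31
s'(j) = 4*j^3 - 36*j^2 + 76*j - 12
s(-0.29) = -56.02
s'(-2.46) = -476.37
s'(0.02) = -10.49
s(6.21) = -58.69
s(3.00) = 0.00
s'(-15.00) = -22752.00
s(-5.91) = 5032.26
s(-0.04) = -62.46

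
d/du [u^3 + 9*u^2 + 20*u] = 3*u^2 + 18*u + 20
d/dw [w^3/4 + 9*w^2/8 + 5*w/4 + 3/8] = 3*w^2/4 + 9*w/4 + 5/4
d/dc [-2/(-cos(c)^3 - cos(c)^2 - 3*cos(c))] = 2*(3*cos(c)^2 + 2*cos(c) + 3)*sin(c)/((cos(c)^2 + cos(c) + 3)^2*cos(c)^2)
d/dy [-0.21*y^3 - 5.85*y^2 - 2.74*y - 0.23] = -0.63*y^2 - 11.7*y - 2.74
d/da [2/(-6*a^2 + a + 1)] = 2*(12*a - 1)/(-6*a^2 + a + 1)^2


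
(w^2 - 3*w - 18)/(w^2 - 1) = (w^2 - 3*w - 18)/(w^2 - 1)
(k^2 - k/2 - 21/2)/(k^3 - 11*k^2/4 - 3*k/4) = 2*(-2*k^2 + k + 21)/(k*(-4*k^2 + 11*k + 3))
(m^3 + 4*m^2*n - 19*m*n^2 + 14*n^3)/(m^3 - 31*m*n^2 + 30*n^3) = (m^2 + 5*m*n - 14*n^2)/(m^2 + m*n - 30*n^2)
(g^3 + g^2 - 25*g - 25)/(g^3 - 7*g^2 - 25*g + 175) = (g + 1)/(g - 7)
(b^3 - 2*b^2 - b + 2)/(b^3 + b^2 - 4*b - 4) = (b - 1)/(b + 2)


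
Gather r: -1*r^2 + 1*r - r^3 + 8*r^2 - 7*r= -r^3 + 7*r^2 - 6*r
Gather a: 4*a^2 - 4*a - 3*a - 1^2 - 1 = 4*a^2 - 7*a - 2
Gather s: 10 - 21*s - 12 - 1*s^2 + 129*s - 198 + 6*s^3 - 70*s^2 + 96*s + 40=6*s^3 - 71*s^2 + 204*s - 160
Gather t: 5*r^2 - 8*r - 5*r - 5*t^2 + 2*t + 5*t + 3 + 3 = 5*r^2 - 13*r - 5*t^2 + 7*t + 6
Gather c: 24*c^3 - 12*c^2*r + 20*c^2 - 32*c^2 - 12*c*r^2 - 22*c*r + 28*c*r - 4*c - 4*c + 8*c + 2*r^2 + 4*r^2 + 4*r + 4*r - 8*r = 24*c^3 + c^2*(-12*r - 12) + c*(-12*r^2 + 6*r) + 6*r^2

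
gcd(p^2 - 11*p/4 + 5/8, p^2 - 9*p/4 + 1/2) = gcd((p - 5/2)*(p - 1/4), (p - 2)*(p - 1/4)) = p - 1/4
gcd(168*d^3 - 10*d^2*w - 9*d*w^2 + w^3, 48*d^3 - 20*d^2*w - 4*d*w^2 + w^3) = -24*d^2 - 2*d*w + w^2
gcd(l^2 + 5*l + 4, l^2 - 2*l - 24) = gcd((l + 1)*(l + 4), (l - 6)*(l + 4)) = l + 4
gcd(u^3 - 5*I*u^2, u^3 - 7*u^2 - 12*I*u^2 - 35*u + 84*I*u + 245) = u - 5*I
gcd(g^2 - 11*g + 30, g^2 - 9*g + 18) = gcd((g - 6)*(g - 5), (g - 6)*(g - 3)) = g - 6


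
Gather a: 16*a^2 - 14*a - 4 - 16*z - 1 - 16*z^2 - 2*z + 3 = 16*a^2 - 14*a - 16*z^2 - 18*z - 2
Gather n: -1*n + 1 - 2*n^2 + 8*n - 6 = -2*n^2 + 7*n - 5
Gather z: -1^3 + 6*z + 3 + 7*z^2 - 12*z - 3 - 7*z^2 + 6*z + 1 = 0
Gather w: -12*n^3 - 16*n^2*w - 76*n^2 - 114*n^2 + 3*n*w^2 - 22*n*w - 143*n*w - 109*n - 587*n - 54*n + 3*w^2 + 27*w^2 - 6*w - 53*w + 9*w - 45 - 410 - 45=-12*n^3 - 190*n^2 - 750*n + w^2*(3*n + 30) + w*(-16*n^2 - 165*n - 50) - 500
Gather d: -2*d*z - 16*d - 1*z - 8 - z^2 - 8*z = d*(-2*z - 16) - z^2 - 9*z - 8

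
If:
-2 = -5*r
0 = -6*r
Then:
No Solution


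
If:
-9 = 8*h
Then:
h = -9/8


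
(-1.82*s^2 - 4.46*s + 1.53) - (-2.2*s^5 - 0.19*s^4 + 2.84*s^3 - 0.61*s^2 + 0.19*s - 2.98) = 2.2*s^5 + 0.19*s^4 - 2.84*s^3 - 1.21*s^2 - 4.65*s + 4.51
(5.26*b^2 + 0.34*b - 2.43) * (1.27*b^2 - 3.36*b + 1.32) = 6.6802*b^4 - 17.2418*b^3 + 2.7147*b^2 + 8.6136*b - 3.2076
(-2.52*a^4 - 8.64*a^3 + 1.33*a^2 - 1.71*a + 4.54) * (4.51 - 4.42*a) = 11.1384*a^5 + 26.8236*a^4 - 44.845*a^3 + 13.5565*a^2 - 27.7789*a + 20.4754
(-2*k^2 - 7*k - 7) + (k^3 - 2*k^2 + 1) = k^3 - 4*k^2 - 7*k - 6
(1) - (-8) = 9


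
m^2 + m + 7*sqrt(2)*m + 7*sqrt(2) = (m + 1)*(m + 7*sqrt(2))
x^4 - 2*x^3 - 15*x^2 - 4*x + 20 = (x - 5)*(x - 1)*(x + 2)^2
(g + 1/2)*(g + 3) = g^2 + 7*g/2 + 3/2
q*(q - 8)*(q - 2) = q^3 - 10*q^2 + 16*q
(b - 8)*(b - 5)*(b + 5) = b^3 - 8*b^2 - 25*b + 200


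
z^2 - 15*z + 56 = (z - 8)*(z - 7)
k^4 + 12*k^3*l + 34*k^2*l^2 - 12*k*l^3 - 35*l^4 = (k - l)*(k + l)*(k + 5*l)*(k + 7*l)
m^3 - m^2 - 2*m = m*(m - 2)*(m + 1)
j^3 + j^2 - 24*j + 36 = (j - 3)*(j - 2)*(j + 6)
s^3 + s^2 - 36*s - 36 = (s - 6)*(s + 1)*(s + 6)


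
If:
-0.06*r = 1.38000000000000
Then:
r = -23.00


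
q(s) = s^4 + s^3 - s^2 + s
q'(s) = 4*s^3 + 3*s^2 - 2*s + 1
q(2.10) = 26.40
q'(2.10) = 47.07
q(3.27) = 141.88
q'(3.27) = 166.40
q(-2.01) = 2.15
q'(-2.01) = -15.34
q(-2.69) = 22.97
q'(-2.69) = -49.77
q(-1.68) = -1.28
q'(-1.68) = -6.14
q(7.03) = 2747.46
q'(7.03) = 1524.92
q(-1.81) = -0.28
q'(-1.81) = -9.27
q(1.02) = 2.12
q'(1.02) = 6.33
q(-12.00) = 18852.00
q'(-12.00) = -6455.00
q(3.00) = 102.00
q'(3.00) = 130.00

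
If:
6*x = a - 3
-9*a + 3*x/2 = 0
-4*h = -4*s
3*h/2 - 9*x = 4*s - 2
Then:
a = -3/35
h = 464/175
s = 464/175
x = -18/35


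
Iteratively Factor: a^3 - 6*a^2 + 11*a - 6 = (a - 2)*(a^2 - 4*a + 3) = (a - 2)*(a - 1)*(a - 3)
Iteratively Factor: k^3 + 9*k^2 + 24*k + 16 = (k + 4)*(k^2 + 5*k + 4) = (k + 1)*(k + 4)*(k + 4)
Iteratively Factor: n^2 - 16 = (n + 4)*(n - 4)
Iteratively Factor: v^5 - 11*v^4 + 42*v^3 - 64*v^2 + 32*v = (v - 1)*(v^4 - 10*v^3 + 32*v^2 - 32*v) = v*(v - 1)*(v^3 - 10*v^2 + 32*v - 32) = v*(v - 4)*(v - 1)*(v^2 - 6*v + 8) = v*(v - 4)*(v - 2)*(v - 1)*(v - 4)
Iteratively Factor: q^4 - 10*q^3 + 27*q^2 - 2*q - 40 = (q - 2)*(q^3 - 8*q^2 + 11*q + 20) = (q - 2)*(q + 1)*(q^2 - 9*q + 20) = (q - 4)*(q - 2)*(q + 1)*(q - 5)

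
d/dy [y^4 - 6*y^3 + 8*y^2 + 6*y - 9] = 4*y^3 - 18*y^2 + 16*y + 6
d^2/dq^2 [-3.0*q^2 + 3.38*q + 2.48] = -6.00000000000000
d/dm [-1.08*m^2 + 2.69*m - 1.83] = 2.69 - 2.16*m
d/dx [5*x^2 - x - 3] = 10*x - 1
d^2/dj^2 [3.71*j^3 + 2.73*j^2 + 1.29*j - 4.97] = 22.26*j + 5.46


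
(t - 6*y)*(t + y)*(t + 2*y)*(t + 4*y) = t^4 + t^3*y - 28*t^2*y^2 - 76*t*y^3 - 48*y^4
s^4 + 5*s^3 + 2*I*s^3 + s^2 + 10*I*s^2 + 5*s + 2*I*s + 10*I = (s + 5)*(s - I)*(s + I)*(s + 2*I)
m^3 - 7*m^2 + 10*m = m*(m - 5)*(m - 2)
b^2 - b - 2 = (b - 2)*(b + 1)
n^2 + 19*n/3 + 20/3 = (n + 4/3)*(n + 5)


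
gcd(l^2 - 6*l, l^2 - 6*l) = l^2 - 6*l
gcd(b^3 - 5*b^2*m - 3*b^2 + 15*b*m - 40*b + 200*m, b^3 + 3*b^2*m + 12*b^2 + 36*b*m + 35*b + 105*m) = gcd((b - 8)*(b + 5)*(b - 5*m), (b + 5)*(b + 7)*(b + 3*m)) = b + 5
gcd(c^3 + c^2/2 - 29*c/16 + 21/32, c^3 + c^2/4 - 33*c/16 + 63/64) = c^2 + c - 21/16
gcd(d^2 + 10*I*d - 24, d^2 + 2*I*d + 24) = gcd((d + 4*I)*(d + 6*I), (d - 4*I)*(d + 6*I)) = d + 6*I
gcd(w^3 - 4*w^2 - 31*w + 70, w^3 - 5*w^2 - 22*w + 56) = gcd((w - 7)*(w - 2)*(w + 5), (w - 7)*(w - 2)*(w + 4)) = w^2 - 9*w + 14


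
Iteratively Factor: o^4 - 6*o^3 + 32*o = (o - 4)*(o^3 - 2*o^2 - 8*o) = (o - 4)^2*(o^2 + 2*o) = (o - 4)^2*(o + 2)*(o)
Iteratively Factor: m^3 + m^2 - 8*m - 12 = (m - 3)*(m^2 + 4*m + 4) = (m - 3)*(m + 2)*(m + 2)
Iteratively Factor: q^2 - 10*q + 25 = (q - 5)*(q - 5)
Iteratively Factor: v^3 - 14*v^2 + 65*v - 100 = (v - 4)*(v^2 - 10*v + 25) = (v - 5)*(v - 4)*(v - 5)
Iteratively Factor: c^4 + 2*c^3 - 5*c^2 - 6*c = (c)*(c^3 + 2*c^2 - 5*c - 6) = c*(c - 2)*(c^2 + 4*c + 3) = c*(c - 2)*(c + 1)*(c + 3)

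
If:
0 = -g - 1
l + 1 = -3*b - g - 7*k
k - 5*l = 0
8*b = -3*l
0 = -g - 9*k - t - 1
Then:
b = 0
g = -1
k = 0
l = 0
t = 0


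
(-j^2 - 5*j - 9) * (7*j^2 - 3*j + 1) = -7*j^4 - 32*j^3 - 49*j^2 + 22*j - 9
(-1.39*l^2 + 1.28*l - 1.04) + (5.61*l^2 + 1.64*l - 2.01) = 4.22*l^2 + 2.92*l - 3.05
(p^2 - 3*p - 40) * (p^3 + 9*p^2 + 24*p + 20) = p^5 + 6*p^4 - 43*p^3 - 412*p^2 - 1020*p - 800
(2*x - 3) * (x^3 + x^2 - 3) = 2*x^4 - x^3 - 3*x^2 - 6*x + 9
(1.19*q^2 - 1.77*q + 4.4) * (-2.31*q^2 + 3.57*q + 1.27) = -2.7489*q^4 + 8.337*q^3 - 14.9716*q^2 + 13.4601*q + 5.588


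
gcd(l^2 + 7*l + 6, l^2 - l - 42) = l + 6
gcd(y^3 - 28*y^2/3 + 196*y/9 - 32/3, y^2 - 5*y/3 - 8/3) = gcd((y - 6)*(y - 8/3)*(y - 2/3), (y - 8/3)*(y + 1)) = y - 8/3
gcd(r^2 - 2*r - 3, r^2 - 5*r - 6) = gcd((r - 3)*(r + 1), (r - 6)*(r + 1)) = r + 1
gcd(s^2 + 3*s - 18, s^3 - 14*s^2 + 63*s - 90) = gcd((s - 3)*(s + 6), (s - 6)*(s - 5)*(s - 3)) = s - 3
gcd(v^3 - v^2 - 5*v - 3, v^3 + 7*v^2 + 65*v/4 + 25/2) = 1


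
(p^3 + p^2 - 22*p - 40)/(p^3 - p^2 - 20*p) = (p + 2)/p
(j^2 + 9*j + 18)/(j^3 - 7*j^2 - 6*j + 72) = (j + 6)/(j^2 - 10*j + 24)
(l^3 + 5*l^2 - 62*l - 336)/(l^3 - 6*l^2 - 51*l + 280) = (l + 6)/(l - 5)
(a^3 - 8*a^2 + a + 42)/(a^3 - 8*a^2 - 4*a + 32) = (a^2 - 10*a + 21)/(a^2 - 10*a + 16)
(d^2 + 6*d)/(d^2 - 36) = d/(d - 6)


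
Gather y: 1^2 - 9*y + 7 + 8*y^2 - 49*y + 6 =8*y^2 - 58*y + 14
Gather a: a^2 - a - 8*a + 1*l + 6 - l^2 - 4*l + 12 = a^2 - 9*a - l^2 - 3*l + 18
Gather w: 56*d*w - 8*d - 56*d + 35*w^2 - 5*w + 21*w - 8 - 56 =-64*d + 35*w^2 + w*(56*d + 16) - 64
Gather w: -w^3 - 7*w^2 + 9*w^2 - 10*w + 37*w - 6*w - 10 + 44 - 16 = -w^3 + 2*w^2 + 21*w + 18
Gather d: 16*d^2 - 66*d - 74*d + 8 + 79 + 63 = 16*d^2 - 140*d + 150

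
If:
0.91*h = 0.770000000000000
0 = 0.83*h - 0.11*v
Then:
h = 0.85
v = 6.38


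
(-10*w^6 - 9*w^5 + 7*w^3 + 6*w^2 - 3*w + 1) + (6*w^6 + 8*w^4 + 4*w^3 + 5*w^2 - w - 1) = -4*w^6 - 9*w^5 + 8*w^4 + 11*w^3 + 11*w^2 - 4*w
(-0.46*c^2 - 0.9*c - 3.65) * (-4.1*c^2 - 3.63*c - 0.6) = 1.886*c^4 + 5.3598*c^3 + 18.508*c^2 + 13.7895*c + 2.19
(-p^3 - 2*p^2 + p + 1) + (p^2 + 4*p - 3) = -p^3 - p^2 + 5*p - 2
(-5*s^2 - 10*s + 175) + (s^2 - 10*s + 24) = -4*s^2 - 20*s + 199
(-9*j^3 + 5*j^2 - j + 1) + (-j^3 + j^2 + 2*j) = -10*j^3 + 6*j^2 + j + 1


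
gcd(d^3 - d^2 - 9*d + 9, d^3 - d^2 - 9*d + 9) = d^3 - d^2 - 9*d + 9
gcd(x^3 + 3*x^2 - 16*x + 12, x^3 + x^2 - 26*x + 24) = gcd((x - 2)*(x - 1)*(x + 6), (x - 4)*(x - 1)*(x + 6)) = x^2 + 5*x - 6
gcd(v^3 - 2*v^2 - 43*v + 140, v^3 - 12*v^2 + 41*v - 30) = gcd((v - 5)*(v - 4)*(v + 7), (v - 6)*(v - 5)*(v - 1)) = v - 5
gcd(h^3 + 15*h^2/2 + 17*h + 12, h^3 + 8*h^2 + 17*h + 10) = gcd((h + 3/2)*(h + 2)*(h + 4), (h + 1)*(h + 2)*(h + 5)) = h + 2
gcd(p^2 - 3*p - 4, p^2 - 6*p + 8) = p - 4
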